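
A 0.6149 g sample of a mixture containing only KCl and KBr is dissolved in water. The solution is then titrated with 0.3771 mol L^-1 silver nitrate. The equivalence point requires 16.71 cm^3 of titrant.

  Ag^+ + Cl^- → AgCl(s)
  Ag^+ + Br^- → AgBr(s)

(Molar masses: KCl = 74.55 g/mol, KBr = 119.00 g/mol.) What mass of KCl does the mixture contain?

n(AgNO3) = 0.01671 × 0.3771 = 6.301 × 10^-3 mol
Let x = n(KCl), y = n(KBr).
Titrant: 1x + 1y = 6.301 × 10^-3;  mass: 74.55x + 119.00y = 0.6149
Solving, x = 3.036 × 10^-3 mol, y = 3.265 × 10^-3 mol
mass of KCl = 3.036 × 10^-3 × 74.55 = 0.2263 g

0.2263 g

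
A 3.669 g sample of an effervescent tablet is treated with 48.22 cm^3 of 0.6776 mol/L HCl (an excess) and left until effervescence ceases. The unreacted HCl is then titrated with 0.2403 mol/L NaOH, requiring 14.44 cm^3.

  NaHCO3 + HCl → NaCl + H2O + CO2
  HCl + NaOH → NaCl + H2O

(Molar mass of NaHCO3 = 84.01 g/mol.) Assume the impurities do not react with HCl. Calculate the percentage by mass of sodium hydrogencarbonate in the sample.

66.87 %

n(HCl) added = 0.04822 × 0.6776 = 0.03267 mol
n(NaOH) used in back-titration = 0.01444 × 0.2403 = 3.470 × 10^-3 mol
n(HCl) left over = 3.470 × 10^-3 mol (1:1 ratio)
n(HCl) consumed by analyte = 0.03267 − 3.470 × 10^-3 = 0.02920 mol
n(NaHCO3) = 0.02920 mol (1:1 ratio)
mass of NaHCO3 = 0.02920 × 84.01 = 2.453 g
% NaHCO3 = 2.453 / 3.669 × 100 = 66.87 %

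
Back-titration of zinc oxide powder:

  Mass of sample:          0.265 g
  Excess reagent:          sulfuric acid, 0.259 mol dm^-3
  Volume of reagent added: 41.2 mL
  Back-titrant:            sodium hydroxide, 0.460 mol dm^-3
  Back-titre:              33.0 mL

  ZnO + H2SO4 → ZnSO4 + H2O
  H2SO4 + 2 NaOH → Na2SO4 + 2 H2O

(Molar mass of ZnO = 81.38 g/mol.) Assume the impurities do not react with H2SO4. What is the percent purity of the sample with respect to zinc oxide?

n(H2SO4) added = 0.0412 × 0.259 = 0.0107 mol
n(NaOH) used in back-titration = 0.0330 × 0.460 = 0.0152 mol
From the 1:2 ratio, n(H2SO4) left over = 1/2 × 0.0152 = 7.59 × 10^-3 mol
n(H2SO4) consumed by analyte = 0.0107 − 7.59 × 10^-3 = 3.08 × 10^-3 mol
n(ZnO) = 3.08 × 10^-3 mol (1:1 ratio)
mass of ZnO = 3.08 × 10^-3 × 81.38 = 0.251 g
% ZnO = 0.251 / 0.265 × 100 = 94.6 %

94.6 %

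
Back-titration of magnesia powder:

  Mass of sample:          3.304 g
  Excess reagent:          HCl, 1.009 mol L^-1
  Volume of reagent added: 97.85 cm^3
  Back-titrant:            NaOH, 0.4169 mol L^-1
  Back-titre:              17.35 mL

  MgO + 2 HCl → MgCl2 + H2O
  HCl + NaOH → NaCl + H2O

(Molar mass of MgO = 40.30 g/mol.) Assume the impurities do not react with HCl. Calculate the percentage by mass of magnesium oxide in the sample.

n(HCl) added = 0.09785 × 1.009 = 0.09873 mol
n(NaOH) used in back-titration = 0.01735 × 0.4169 = 7.233 × 10^-3 mol
n(HCl) left over = 7.233 × 10^-3 mol (1:1 ratio)
n(HCl) consumed by analyte = 0.09873 − 7.233 × 10^-3 = 0.09150 mol
From the 1:2 ratio, n(MgO) = 1/2 × 0.09150 = 0.04575 mol
mass of MgO = 0.04575 × 40.30 = 1.844 g
% MgO = 1.844 / 3.304 × 100 = 55.80 %

55.80 %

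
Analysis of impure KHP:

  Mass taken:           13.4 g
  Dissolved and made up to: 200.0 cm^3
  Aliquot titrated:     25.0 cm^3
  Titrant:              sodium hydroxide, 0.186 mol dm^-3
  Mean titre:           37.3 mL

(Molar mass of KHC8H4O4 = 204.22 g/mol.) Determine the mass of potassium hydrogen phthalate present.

KHC8H4O4 + NaOH → KNaC8H4O4 + H2O
n(NaOH) per titration = 0.0373 × 0.186 = 6.94 × 10^-3 mol
n(KHC8H4O4) in each aliquot = 6.94 × 10^-3 mol (1:1 ratio)
n(KHC8H4O4) in the whole flask = 6.94 × 10^-3 × 200.0/25.0 = 0.0555 mol
mass of KHC8H4O4 = 0.0555 × 204.22 = 11.3 g

11.3 g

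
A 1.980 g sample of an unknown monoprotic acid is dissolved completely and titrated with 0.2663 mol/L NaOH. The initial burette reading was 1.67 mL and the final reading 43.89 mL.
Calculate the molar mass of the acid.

176.1 g/mol

n(NaOH) = 0.04222 L × 0.2663 mol/L = 0.01124 mol
n(HA) = 0.01124 mol (1:1 ratio)
M = m / n = 1.980 g / 0.01124 mol = 176.1 g/mol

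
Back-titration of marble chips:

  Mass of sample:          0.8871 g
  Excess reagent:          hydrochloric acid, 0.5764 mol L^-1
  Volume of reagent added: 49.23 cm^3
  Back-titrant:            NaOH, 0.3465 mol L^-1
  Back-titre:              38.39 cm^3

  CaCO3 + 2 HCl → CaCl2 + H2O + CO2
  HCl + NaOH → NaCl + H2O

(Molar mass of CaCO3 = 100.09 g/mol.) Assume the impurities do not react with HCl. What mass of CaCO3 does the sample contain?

0.7544 g

n(HCl) added = 0.04923 × 0.5764 = 0.02838 mol
n(NaOH) used in back-titration = 0.03839 × 0.3465 = 0.01330 mol
n(HCl) left over = 0.01330 mol (1:1 ratio)
n(HCl) consumed by analyte = 0.02838 − 0.01330 = 0.01507 mol
From the 1:2 ratio, n(CaCO3) = 1/2 × 0.01507 = 7.537 × 10^-3 mol
mass of CaCO3 = 7.537 × 10^-3 × 100.09 = 0.7544 g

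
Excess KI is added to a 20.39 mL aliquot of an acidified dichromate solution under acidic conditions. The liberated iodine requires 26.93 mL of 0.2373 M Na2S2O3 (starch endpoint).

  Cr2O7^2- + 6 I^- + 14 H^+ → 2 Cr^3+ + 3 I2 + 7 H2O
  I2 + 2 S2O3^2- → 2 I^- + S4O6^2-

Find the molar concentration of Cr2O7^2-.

n(S2O3^2-) = 0.02693 × 0.2373 = 6.390 × 10^-3 mol
n(I2) = n(S2O3^2-)/2 = 3.195 × 10^-3 mol
From the 1:3 ratio, n(Cr2O7^2-) in the aliquot = 1/3 × 3.195 × 10^-3 = 1.065 × 10^-3 mol
[Cr2O7^2-] = 1.065 × 10^-3 / 0.02039 = 0.05224 mol/L

0.05224 M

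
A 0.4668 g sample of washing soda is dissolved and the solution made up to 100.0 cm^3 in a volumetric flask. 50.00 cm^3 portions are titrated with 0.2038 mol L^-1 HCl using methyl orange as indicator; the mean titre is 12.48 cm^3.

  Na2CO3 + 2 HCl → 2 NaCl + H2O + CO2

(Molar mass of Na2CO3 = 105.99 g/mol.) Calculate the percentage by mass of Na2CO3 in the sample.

n(HCl) per titration = 0.01248 × 0.2038 = 2.543 × 10^-3 mol
From the 1:2 ratio, n(Na2CO3) in each aliquot = 1/2 × 2.543 × 10^-3 = 1.272 × 10^-3 mol
n(Na2CO3) in the whole flask = 1.272 × 10^-3 × 100.0/50.00 = 2.543 × 10^-3 mol
mass of Na2CO3 = 2.543 × 10^-3 × 105.99 = 0.2696 g
% Na2CO3 = 0.2696 / 0.4668 × 100 = 57.75 %

57.75 %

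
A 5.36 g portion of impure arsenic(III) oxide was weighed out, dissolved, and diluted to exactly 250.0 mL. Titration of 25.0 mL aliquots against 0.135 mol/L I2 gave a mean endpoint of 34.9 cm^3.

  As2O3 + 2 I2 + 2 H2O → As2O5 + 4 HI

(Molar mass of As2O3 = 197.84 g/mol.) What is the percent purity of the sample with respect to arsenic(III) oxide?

87.0 %

n(I2) per titration = 0.0349 × 0.135 = 4.71 × 10^-3 mol
From the 1:2 ratio, n(As2O3) in each aliquot = 1/2 × 4.71 × 10^-3 = 2.36 × 10^-3 mol
n(As2O3) in the whole flask = 2.36 × 10^-3 × 250.0/25.0 = 0.0236 mol
mass of As2O3 = 0.0236 × 197.84 = 4.66 g
% As2O3 = 4.66 / 5.36 × 100 = 87.0 %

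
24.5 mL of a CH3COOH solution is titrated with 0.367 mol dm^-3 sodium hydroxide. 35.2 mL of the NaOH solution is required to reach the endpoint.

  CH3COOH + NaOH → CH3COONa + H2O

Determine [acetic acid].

n(NaOH) = 0.0352 L × 0.367 mol/L = 0.0129 mol
n(CH3COOH) = 0.0129 mol (1:1 mole ratio)
[CH3COOH] = 0.0129 mol / 0.0245 L = 0.527 mol/L

0.527 mol/L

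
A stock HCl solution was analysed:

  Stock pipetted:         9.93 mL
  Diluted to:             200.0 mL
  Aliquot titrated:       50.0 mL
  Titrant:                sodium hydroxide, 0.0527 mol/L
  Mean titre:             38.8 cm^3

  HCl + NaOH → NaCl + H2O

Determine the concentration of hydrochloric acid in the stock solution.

0.824 mol/L

n(NaOH) = 0.0388 × 0.0527 = 2.04 × 10^-3 mol
n(HCl) in the aliquot = 2.04 × 10^-3 mol (1:1 ratio)
[HCl]_dilute = 2.04 × 10^-3 / 0.0500 = 0.0409 mol/L
Dilution factor = 200.0 / 9.93 = 20.14
[HCl]_stock = 0.0409 × 20.14 = 0.824 mol/L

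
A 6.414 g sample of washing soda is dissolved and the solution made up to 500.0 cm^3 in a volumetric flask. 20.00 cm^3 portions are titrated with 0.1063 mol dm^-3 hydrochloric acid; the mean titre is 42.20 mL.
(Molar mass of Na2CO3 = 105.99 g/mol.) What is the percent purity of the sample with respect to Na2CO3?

92.66 %

Na2CO3 + 2 HCl → 2 NaCl + H2O + CO2
n(HCl) per titration = 0.04220 × 0.1063 = 4.486 × 10^-3 mol
From the 1:2 ratio, n(Na2CO3) in each aliquot = 1/2 × 4.486 × 10^-3 = 2.243 × 10^-3 mol
n(Na2CO3) in the whole flask = 2.243 × 10^-3 × 500.0/20.00 = 0.05607 mol
mass of Na2CO3 = 0.05607 × 105.99 = 5.943 g
% Na2CO3 = 5.943 / 6.414 × 100 = 92.66 %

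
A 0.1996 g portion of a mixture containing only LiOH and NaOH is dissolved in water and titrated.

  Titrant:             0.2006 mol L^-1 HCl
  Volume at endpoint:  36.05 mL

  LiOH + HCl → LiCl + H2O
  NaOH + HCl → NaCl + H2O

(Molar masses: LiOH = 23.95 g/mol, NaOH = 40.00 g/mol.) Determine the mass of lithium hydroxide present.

n(HCl) = 0.03605 × 0.2006 = 7.232 × 10^-3 mol
Let x = n(LiOH), y = n(NaOH).
Titrant: 1x + 1y = 7.232 × 10^-3;  mass: 23.95x + 40.00y = 0.1996
Solving, x = 5.587 × 10^-3 mol, y = 1.645 × 10^-3 mol
mass of LiOH = 5.587 × 10^-3 × 23.95 = 0.1338 g

0.1338 g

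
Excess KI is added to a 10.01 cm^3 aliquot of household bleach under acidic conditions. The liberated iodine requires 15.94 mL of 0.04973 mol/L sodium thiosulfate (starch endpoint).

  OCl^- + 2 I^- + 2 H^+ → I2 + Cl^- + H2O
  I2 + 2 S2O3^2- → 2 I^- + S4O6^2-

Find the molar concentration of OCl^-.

0.03960 mol/L

n(S2O3^2-) = 0.01594 × 0.04973 = 7.927 × 10^-4 mol
n(I2) = n(S2O3^2-)/2 = 3.963 × 10^-4 mol
n(OCl^-) in the aliquot = 3.963 × 10^-4 mol (1:1 ratio)
[OCl^-] = 3.963 × 10^-4 / 0.01001 = 0.03960 mol/L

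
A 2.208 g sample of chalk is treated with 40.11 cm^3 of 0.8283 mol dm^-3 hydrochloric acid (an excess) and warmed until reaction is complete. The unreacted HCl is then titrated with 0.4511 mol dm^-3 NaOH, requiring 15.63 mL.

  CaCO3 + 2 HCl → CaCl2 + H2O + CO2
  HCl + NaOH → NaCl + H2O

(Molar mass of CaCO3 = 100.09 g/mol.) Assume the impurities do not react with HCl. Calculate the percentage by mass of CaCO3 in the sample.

n(HCl) added = 0.04011 × 0.8283 = 0.03322 mol
n(NaOH) used in back-titration = 0.01563 × 0.4511 = 7.051 × 10^-3 mol
n(HCl) left over = 7.051 × 10^-3 mol (1:1 ratio)
n(HCl) consumed by analyte = 0.03322 − 7.051 × 10^-3 = 0.02617 mol
From the 1:2 ratio, n(CaCO3) = 1/2 × 0.02617 = 0.01309 mol
mass of CaCO3 = 0.01309 × 100.09 = 1.310 g
% CaCO3 = 1.310 / 2.208 × 100 = 59.32 %

59.32 %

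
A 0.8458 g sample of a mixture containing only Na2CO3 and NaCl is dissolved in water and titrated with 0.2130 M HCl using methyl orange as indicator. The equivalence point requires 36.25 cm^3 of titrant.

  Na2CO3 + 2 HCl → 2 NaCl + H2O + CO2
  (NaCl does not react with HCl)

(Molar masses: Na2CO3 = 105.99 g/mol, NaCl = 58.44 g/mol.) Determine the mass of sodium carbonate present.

n(HCl) = 0.03625 × 0.2130 = 7.721 × 10^-3 mol
Let x = n(Na2CO3), y = n(NaCl).
Titrant: 2x = 7.721 × 10^-3;  mass: 105.99x + 58.44y = 0.8458
Solving, x = 3.861 × 10^-3 mol, y = 7.471 × 10^-3 mol
mass of Na2CO3 = 3.861 × 10^-3 × 105.99 = 0.4092 g

0.4092 g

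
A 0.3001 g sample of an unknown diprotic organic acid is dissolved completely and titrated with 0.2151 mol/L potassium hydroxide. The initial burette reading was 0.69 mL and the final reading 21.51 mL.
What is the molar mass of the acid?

n(KOH) = 0.02082 L × 0.2151 mol/L = 4.478 × 10^-3 mol
From the 1:2 ratio, n(H2A) = 1/2 × 4.478 × 10^-3 = 2.239 × 10^-3 mol
M = m / n = 0.3001 g / 2.239 × 10^-3 mol = 134.0 g/mol

134.0 g/mol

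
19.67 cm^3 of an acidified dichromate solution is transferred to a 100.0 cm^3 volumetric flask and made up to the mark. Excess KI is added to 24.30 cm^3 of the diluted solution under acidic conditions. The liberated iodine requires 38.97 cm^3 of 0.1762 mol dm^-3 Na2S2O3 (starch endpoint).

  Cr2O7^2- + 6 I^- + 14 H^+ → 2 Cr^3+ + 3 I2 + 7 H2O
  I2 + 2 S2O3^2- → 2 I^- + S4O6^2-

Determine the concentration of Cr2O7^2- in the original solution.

0.2394 mol/L

n(S2O3^2-) = 0.03897 × 0.1762 = 6.867 × 10^-3 mol
n(I2) = n(S2O3^2-)/2 = 3.433 × 10^-3 mol
From the 1:3 ratio, n(Cr2O7^2-) in the aliquot = 1/3 × 3.433 × 10^-3 = 1.144 × 10^-3 mol
[Cr2O7^2-]_dilute = 1.144 × 10^-3 / 0.02430 = 0.04710 mol/L
[Cr2O7^2-]_original = 0.04710 × 100.0/19.67 = 0.2394 mol/L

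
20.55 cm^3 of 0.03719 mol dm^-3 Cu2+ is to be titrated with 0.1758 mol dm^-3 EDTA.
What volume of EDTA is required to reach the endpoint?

Cu^2+ + EDTA^4- → [Cu(EDTA)]^2-
n(Cu2+) = 0.02055 L × 0.03719 mol/L = 7.643 × 10^-4 mol
n(EDTA) = 7.643 × 10^-4 mol (1:1 stoichiometry)
V(EDTA) = 7.643 × 10^-4 mol / 0.1758 mol/L = 0.004347 L = 4.347 mL

4.347 mL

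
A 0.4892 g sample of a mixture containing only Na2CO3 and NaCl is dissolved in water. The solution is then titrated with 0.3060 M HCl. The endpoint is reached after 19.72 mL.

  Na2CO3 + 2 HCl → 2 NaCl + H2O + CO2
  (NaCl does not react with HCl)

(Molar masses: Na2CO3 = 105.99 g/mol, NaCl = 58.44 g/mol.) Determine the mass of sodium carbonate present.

n(HCl) = 0.01972 × 0.3060 = 6.034 × 10^-3 mol
Let x = n(Na2CO3), y = n(NaCl).
Titrant: 2x = 6.034 × 10^-3;  mass: 105.99x + 58.44y = 0.4892
Solving, x = 3.017 × 10^-3 mol, y = 2.899 × 10^-3 mol
mass of Na2CO3 = 3.017 × 10^-3 × 105.99 = 0.3198 g

0.3198 g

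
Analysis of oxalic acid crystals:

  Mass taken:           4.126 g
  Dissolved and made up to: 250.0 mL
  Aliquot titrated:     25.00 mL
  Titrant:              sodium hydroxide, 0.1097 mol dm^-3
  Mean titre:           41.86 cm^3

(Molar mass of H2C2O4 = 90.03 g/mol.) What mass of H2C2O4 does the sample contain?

H2C2O4 + 2 NaOH → Na2C2O4 + 2 H2O
n(NaOH) per titration = 0.04186 × 0.1097 = 4.592 × 10^-3 mol
From the 1:2 ratio, n(H2C2O4) in each aliquot = 1/2 × 4.592 × 10^-3 = 2.296 × 10^-3 mol
n(H2C2O4) in the whole flask = 2.296 × 10^-3 × 250.0/25.00 = 0.02296 mol
mass of H2C2O4 = 0.02296 × 90.03 = 2.067 g

2.067 g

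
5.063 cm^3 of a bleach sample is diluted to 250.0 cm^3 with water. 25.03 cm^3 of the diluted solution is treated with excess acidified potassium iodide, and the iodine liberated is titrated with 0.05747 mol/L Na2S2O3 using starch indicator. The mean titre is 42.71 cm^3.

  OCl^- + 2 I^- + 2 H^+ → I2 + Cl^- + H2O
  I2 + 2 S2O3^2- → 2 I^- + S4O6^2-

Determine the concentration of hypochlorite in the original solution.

2.421 mol/L

n(S2O3^2-) = 0.04271 × 0.05747 = 2.455 × 10^-3 mol
n(I2) = n(S2O3^2-)/2 = 1.227 × 10^-3 mol
n(OCl^-) in the aliquot = 1.227 × 10^-3 mol (1:1 ratio)
[OCl^-]_dilute = 1.227 × 10^-3 / 0.02503 = 0.04903 mol/L
[OCl^-]_original = 0.04903 × 250.0/5.063 = 2.421 mol/L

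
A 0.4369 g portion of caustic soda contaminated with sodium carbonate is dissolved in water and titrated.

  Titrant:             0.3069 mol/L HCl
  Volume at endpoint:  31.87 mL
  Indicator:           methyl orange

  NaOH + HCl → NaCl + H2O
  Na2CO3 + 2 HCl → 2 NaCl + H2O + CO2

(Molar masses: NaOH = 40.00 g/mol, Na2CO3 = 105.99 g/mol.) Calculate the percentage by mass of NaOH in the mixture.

57.38 %

n(HCl) = 0.03187 × 0.3069 = 9.781 × 10^-3 mol
Let x = n(NaOH), y = n(Na2CO3).
Titrant: 1x + 2y = 9.781 × 10^-3;  mass: 40.00x + 105.99y = 0.4369
Solving, x = 6.267 × 10^-3 mol, y = 1.757 × 10^-3 mol
mass of NaOH = 6.267 × 10^-3 × 40.00 = 0.2507 g
% NaOH = 0.2507 / 0.4369 × 100 = 57.38 %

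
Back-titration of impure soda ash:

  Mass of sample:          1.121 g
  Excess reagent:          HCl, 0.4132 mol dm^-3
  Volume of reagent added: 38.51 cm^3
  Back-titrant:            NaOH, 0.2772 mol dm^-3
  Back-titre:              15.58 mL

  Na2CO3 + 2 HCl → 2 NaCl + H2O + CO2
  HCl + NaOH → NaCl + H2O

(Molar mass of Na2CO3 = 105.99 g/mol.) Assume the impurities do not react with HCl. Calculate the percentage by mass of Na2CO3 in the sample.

n(HCl) added = 0.03851 × 0.4132 = 0.01591 mol
n(NaOH) used in back-titration = 0.01558 × 0.2772 = 4.319 × 10^-3 mol
n(HCl) left over = 4.319 × 10^-3 mol (1:1 ratio)
n(HCl) consumed by analyte = 0.01591 − 4.319 × 10^-3 = 0.01159 mol
From the 1:2 ratio, n(Na2CO3) = 1/2 × 0.01159 = 5.797 × 10^-3 mol
mass of Na2CO3 = 5.797 × 10^-3 × 105.99 = 0.6144 g
% Na2CO3 = 0.6144 / 1.121 × 100 = 54.81 %

54.81 %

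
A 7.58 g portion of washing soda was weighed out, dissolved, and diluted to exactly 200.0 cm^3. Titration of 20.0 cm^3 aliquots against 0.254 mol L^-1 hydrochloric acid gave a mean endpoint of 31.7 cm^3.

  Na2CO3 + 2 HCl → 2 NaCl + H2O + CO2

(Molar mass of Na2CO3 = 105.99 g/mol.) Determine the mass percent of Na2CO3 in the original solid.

n(HCl) per titration = 0.0317 × 0.254 = 8.05 × 10^-3 mol
From the 1:2 ratio, n(Na2CO3) in each aliquot = 1/2 × 8.05 × 10^-3 = 4.03 × 10^-3 mol
n(Na2CO3) in the whole flask = 4.03 × 10^-3 × 200.0/20.0 = 0.0403 mol
mass of Na2CO3 = 0.0403 × 105.99 = 4.27 g
% Na2CO3 = 4.27 / 7.58 × 100 = 56.3 %

56.3 %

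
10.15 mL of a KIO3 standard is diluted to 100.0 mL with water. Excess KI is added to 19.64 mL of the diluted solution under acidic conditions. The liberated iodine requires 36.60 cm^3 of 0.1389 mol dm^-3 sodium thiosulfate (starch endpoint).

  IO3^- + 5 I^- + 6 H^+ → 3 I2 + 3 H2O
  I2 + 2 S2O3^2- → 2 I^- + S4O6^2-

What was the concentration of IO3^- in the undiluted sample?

n(S2O3^2-) = 0.03660 × 0.1389 = 5.084 × 10^-3 mol
n(I2) = n(S2O3^2-)/2 = 2.542 × 10^-3 mol
From the 1:3 ratio, n(IO3^-) in the aliquot = 1/3 × 2.542 × 10^-3 = 8.473 × 10^-4 mol
[IO3^-]_dilute = 8.473 × 10^-4 / 0.01964 = 0.04314 mol/L
[IO3^-]_original = 0.04314 × 100.0/10.15 = 0.4250 mol/L

0.4250 mol/L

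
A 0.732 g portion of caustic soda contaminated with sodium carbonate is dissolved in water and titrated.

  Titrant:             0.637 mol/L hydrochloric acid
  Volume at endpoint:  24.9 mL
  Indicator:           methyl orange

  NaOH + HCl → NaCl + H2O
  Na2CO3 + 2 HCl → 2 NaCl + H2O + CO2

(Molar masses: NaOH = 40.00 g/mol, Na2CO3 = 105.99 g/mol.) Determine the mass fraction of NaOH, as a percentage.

n(HCl) = 0.0249 × 0.637 = 0.0159 mol
Let x = n(NaOH), y = n(Na2CO3).
Titrant: 1x + 2y = 0.0159;  mass: 40.00x + 105.99y = 0.732
Solving, x = 8.35 × 10^-3 mol, y = 3.75 × 10^-3 mol
mass of NaOH = 8.35 × 10^-3 × 40.00 = 0.334 g
% NaOH = 0.334 / 0.732 × 100 = 45.7 %

45.7 %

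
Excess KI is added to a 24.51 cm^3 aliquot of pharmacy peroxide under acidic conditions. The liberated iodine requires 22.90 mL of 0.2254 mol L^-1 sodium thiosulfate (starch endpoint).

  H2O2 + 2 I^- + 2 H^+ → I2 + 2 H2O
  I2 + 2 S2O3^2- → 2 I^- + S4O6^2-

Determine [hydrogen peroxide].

0.1053 mol/L

n(S2O3^2-) = 0.02290 × 0.2254 = 5.162 × 10^-3 mol
n(I2) = n(S2O3^2-)/2 = 2.581 × 10^-3 mol
n(H2O2) in the aliquot = 2.581 × 10^-3 mol (1:1 ratio)
[H2O2] = 2.581 × 10^-3 / 0.02451 = 0.1053 mol/L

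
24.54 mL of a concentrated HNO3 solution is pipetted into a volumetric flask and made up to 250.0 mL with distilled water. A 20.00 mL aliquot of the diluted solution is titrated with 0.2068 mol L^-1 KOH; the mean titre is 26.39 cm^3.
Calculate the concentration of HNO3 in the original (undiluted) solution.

HNO3 + KOH → KNO3 + H2O
n(KOH) = 0.02639 × 0.2068 = 5.457 × 10^-3 mol
n(HNO3) in the aliquot = 5.457 × 10^-3 mol (1:1 ratio)
[HNO3]_dilute = 5.457 × 10^-3 / 0.02000 = 0.2729 mol/L
Dilution factor = 250.0 / 24.54 = 10.19
[HNO3]_stock = 0.2729 × 10.19 = 2.780 mol/L

2.780 mol/L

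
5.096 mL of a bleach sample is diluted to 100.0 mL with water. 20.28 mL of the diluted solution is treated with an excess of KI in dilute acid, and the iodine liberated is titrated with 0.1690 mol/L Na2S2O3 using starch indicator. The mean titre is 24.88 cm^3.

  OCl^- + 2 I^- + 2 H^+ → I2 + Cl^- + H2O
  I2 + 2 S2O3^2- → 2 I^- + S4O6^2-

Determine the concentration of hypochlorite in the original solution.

n(S2O3^2-) = 0.02488 × 0.1690 = 4.205 × 10^-3 mol
n(I2) = n(S2O3^2-)/2 = 2.102 × 10^-3 mol
n(OCl^-) in the aliquot = 2.102 × 10^-3 mol (1:1 ratio)
[OCl^-]_dilute = 2.102 × 10^-3 / 0.02028 = 0.1037 mol/L
[OCl^-]_original = 0.1037 × 100.0/5.096 = 2.034 mol/L

2.034 mol/L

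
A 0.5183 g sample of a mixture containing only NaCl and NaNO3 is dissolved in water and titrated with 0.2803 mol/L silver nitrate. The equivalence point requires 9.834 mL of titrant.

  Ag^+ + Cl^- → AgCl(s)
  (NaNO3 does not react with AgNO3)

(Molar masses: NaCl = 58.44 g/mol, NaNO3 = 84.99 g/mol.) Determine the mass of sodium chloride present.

0.1611 g

n(AgNO3) = 0.009834 × 0.2803 = 2.756 × 10^-3 mol
Let x = n(NaCl), y = n(NaNO3).
Titrant: 1x = 2.756 × 10^-3;  mass: 58.44x + 84.99y = 0.5183
Solving, x = 2.756 × 10^-3 mol, y = 4.203 × 10^-3 mol
mass of NaCl = 2.756 × 10^-3 × 58.44 = 0.1611 g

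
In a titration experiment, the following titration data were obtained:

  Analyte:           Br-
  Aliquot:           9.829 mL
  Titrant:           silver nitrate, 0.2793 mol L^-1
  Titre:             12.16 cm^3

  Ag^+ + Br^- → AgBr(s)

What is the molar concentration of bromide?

0.3455 mol/L

n(AgNO3) = 0.01216 L × 0.2793 mol/L = 3.396 × 10^-3 mol
n(Br-) = 3.396 × 10^-3 mol (1:1 mole ratio)
[Br-] = 3.396 × 10^-3 mol / 0.009829 L = 0.3455 mol/L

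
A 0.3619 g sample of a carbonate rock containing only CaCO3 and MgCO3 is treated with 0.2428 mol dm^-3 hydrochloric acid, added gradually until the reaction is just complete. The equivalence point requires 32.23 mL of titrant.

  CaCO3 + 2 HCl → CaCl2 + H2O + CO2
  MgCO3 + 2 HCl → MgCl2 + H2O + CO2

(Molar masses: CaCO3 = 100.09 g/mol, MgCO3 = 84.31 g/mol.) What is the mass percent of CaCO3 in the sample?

n(HCl) = 0.03223 × 0.2428 = 7.825 × 10^-3 mol
Let x = n(CaCO3), y = n(MgCO3).
Titrant: 2x + 2y = 7.825 × 10^-3;  mass: 100.09x + 84.31y = 0.3619
Solving, x = 2.029 × 10^-3 mol, y = 1.884 × 10^-3 mol
mass of CaCO3 = 2.029 × 10^-3 × 100.09 = 0.2031 g
% CaCO3 = 0.2031 / 0.3619 × 100 = 56.12 %

56.12 %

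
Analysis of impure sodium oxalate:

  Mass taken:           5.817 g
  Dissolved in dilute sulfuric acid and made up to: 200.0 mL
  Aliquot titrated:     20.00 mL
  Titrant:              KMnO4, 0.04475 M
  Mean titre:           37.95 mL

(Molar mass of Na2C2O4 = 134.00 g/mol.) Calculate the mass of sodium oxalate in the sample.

2 MnO4^- + 5 C2O4^2- + 16 H^+ → 2 Mn^2+ + 10 CO2 + 8 H2O
n(KMnO4) per titration = 0.03795 × 0.04475 = 1.698 × 10^-3 mol
From the 5:2 ratio, n(Na2C2O4) in each aliquot = 5/2 × 1.698 × 10^-3 = 4.246 × 10^-3 mol
n(Na2C2O4) in the whole flask = 4.246 × 10^-3 × 200.0/20.00 = 0.04246 mol
mass of Na2C2O4 = 0.04246 × 134.00 = 5.689 g

5.689 g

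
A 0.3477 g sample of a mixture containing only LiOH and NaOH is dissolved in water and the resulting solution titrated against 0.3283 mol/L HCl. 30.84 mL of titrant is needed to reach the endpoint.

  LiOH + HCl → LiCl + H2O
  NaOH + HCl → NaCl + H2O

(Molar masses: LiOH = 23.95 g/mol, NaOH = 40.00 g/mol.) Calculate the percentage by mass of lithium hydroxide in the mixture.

n(HCl) = 0.03084 × 0.3283 = 0.01012 mol
Let x = n(LiOH), y = n(NaOH).
Titrant: 1x + 1y = 0.01012;  mass: 23.95x + 40.00y = 0.3477
Solving, x = 3.570 × 10^-3 mol, y = 6.555 × 10^-3 mol
mass of LiOH = 3.570 × 10^-3 × 23.95 = 0.08549 g
% LiOH = 0.08549 / 0.3477 × 100 = 24.59 %

24.59 %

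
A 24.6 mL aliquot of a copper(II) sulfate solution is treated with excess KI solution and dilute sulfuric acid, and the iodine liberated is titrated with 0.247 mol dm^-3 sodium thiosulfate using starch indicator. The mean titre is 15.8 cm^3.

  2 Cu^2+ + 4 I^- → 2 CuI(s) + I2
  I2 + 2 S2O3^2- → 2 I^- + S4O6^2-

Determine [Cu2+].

0.159 mol/L

n(S2O3^2-) = 0.0158 × 0.247 = 3.90 × 10^-3 mol
n(I2) = n(S2O3^2-)/2 = 1.95 × 10^-3 mol
From the 2:1 ratio, n(Cu2+) in the aliquot = 2/1 × 1.95 × 10^-3 = 3.90 × 10^-3 mol
[Cu2+] = 3.90 × 10^-3 / 0.0246 = 0.159 mol/L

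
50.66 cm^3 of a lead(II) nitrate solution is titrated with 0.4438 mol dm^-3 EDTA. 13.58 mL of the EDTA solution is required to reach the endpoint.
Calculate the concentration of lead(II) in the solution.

Pb^2+ + EDTA^4- → [Pb(EDTA)]^2-
n(EDTA) = 0.01358 L × 0.4438 mol/L = 6.027 × 10^-3 mol
n(Pb2+) = 6.027 × 10^-3 mol (1:1 mole ratio)
[Pb2+] = 6.027 × 10^-3 mol / 0.05066 L = 0.1190 mol/L

0.1190 mol/L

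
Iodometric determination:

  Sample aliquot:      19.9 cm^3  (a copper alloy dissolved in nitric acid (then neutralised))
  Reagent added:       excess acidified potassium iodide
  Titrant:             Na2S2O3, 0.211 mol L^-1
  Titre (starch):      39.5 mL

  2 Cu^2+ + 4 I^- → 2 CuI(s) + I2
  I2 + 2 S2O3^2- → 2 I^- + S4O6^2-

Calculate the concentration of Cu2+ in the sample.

0.419 mol/L

n(S2O3^2-) = 0.0395 × 0.211 = 8.33 × 10^-3 mol
n(I2) = n(S2O3^2-)/2 = 4.17 × 10^-3 mol
From the 2:1 ratio, n(Cu2+) in the aliquot = 2/1 × 4.17 × 10^-3 = 8.33 × 10^-3 mol
[Cu2+] = 8.33 × 10^-3 / 0.0199 = 0.419 mol/L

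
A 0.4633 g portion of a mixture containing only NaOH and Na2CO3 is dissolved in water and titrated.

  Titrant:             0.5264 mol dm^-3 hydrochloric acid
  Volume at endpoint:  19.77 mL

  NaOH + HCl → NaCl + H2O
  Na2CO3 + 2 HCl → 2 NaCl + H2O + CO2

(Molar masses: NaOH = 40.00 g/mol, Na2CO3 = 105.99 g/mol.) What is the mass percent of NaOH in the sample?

58.61 %

n(HCl) = 0.01977 × 0.5264 = 0.01041 mol
Let x = n(NaOH), y = n(Na2CO3).
Titrant: 1x + 2y = 0.01041;  mass: 40.00x + 105.99y = 0.4633
Solving, x = 6.788 × 10^-3 mol, y = 1.809 × 10^-3 mol
mass of NaOH = 6.788 × 10^-3 × 40.00 = 0.2715 g
% NaOH = 0.2715 / 0.4633 × 100 = 58.61 %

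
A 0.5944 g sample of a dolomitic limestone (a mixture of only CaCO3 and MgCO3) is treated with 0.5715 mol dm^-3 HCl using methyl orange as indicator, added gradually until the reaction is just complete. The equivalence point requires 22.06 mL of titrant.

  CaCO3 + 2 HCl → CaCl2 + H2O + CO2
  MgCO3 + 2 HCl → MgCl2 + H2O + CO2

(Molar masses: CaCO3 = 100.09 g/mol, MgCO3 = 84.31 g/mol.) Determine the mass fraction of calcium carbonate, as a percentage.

67.16 %

n(HCl) = 0.02206 × 0.5715 = 0.01261 mol
Let x = n(CaCO3), y = n(MgCO3).
Titrant: 2x + 2y = 0.01261;  mass: 100.09x + 84.31y = 0.5944
Solving, x = 3.989 × 10^-3 mol, y = 2.315 × 10^-3 mol
mass of CaCO3 = 3.989 × 10^-3 × 100.09 = 0.3992 g
% CaCO3 = 0.3992 / 0.5944 × 100 = 67.16 %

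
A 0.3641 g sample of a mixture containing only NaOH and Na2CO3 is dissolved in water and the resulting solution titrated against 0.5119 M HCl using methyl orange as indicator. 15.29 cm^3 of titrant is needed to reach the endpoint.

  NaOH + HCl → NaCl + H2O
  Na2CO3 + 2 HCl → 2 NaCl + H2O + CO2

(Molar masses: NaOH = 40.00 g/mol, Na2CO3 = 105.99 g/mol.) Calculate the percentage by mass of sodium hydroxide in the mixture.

n(HCl) = 0.01529 × 0.5119 = 7.827 × 10^-3 mol
Let x = n(NaOH), y = n(Na2CO3).
Titrant: 1x + 2y = 7.827 × 10^-3;  mass: 40.00x + 105.99y = 0.3641
Solving, x = 3.901 × 10^-3 mol, y = 1.963 × 10^-3 mol
mass of NaOH = 3.901 × 10^-3 × 40.00 = 0.1560 g
% NaOH = 0.1560 / 0.3641 × 100 = 42.85 %

42.85 %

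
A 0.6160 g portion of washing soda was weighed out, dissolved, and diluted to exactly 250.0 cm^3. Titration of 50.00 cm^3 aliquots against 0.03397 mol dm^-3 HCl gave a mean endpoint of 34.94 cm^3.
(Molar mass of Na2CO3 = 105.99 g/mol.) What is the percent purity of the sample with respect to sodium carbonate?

Na2CO3 + 2 HCl → 2 NaCl + H2O + CO2
n(HCl) per titration = 0.03494 × 0.03397 = 1.187 × 10^-3 mol
From the 1:2 ratio, n(Na2CO3) in each aliquot = 1/2 × 1.187 × 10^-3 = 5.935 × 10^-4 mol
n(Na2CO3) in the whole flask = 5.935 × 10^-4 × 250.0/50.00 = 2.967 × 10^-3 mol
mass of Na2CO3 = 2.967 × 10^-3 × 105.99 = 0.3145 g
% Na2CO3 = 0.3145 / 0.6160 × 100 = 51.06 %

51.06 %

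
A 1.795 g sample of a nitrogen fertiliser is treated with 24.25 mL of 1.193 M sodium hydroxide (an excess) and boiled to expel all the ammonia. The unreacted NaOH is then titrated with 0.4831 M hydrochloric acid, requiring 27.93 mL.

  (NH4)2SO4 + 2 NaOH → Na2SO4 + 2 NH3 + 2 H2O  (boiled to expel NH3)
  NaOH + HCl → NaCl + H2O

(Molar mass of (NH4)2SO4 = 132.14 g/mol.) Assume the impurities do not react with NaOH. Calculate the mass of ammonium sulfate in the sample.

1.020 g

n(NaOH) added = 0.02425 × 1.193 = 0.02893 mol
n(HCl) used in back-titration = 0.02793 × 0.4831 = 0.01349 mol
n(NaOH) left over = 0.01349 mol (1:1 ratio)
n(NaOH) consumed by analyte = 0.02893 − 0.01349 = 0.01544 mol
From the 1:2 ratio, n((NH4)2SO4) = 1/2 × 0.01544 = 7.719 × 10^-3 mol
mass of (NH4)2SO4 = 7.719 × 10^-3 × 132.14 = 1.020 g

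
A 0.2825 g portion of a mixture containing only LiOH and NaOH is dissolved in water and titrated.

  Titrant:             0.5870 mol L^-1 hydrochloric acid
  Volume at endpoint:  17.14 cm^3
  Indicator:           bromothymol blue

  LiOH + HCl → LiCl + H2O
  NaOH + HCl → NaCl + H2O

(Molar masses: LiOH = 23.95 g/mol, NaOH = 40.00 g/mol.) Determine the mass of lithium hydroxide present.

0.1790 g

n(HCl) = 0.01714 × 0.5870 = 0.01006 mol
Let x = n(LiOH), y = n(NaOH).
Titrant: 1x + 1y = 0.01006;  mass: 23.95x + 40.00y = 0.2825
Solving, x = 7.473 × 10^-3 mol, y = 2.588 × 10^-3 mol
mass of LiOH = 7.473 × 10^-3 × 23.95 = 0.1790 g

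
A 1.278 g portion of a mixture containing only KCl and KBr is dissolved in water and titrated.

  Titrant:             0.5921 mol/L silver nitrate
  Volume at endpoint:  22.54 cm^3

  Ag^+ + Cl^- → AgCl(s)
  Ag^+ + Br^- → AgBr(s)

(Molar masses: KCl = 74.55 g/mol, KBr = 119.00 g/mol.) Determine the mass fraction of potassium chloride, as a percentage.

40.70 %

n(AgNO3) = 0.02254 × 0.5921 = 0.01335 mol
Let x = n(KCl), y = n(KBr).
Titrant: 1x + 1y = 0.01335;  mass: 74.55x + 119.00y = 1.278
Solving, x = 6.978 × 10^-3 mol, y = 6.368 × 10^-3 mol
mass of KCl = 6.978 × 10^-3 × 74.55 = 0.5202 g
% KCl = 0.5202 / 1.278 × 100 = 40.70 %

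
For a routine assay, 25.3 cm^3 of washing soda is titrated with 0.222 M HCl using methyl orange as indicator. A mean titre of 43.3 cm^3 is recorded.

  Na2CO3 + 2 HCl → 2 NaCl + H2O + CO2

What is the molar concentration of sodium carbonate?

n(HCl) = 0.0433 L × 0.222 mol/L = 9.61 × 10^-3 mol
From the 1:2 mole ratio, n(Na2CO3) = 1/2 × 9.61 × 10^-3 = 4.81 × 10^-3 mol
[Na2CO3] = 4.81 × 10^-3 mol / 0.0253 L = 0.190 mol/L

0.190 M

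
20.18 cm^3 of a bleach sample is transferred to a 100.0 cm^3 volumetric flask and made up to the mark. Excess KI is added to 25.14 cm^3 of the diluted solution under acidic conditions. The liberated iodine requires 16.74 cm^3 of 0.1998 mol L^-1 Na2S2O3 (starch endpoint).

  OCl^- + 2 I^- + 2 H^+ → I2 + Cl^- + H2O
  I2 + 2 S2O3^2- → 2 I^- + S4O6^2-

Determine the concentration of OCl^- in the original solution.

0.3296 mol/L

n(S2O3^2-) = 0.01674 × 0.1998 = 3.345 × 10^-3 mol
n(I2) = n(S2O3^2-)/2 = 1.672 × 10^-3 mol
n(OCl^-) in the aliquot = 1.672 × 10^-3 mol (1:1 ratio)
[OCl^-]_dilute = 1.672 × 10^-3 / 0.02514 = 0.06652 mol/L
[OCl^-]_original = 0.06652 × 100.0/20.18 = 0.3296 mol/L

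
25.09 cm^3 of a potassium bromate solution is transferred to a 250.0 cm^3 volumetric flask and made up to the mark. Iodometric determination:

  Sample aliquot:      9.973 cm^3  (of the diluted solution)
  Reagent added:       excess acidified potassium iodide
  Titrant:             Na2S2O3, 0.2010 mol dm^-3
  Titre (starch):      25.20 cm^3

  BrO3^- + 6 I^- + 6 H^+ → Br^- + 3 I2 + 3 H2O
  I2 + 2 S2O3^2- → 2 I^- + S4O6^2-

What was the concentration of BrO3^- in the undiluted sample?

0.8434 mol/L

n(S2O3^2-) = 0.02520 × 0.2010 = 5.065 × 10^-3 mol
n(I2) = n(S2O3^2-)/2 = 2.533 × 10^-3 mol
From the 1:3 ratio, n(BrO3^-) in the aliquot = 1/3 × 2.533 × 10^-3 = 8.442 × 10^-4 mol
[BrO3^-]_dilute = 8.442 × 10^-4 / 0.009973 = 0.08465 mol/L
[BrO3^-]_original = 0.08465 × 250.0/25.09 = 0.8434 mol/L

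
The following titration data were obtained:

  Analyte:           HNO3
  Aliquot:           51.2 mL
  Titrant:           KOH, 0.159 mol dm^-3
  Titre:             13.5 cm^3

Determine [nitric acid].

HNO3 + KOH → KNO3 + H2O
n(KOH) = 0.0135 L × 0.159 mol/L = 2.15 × 10^-3 mol
n(HNO3) = 2.15 × 10^-3 mol (1:1 mole ratio)
[HNO3] = 2.15 × 10^-3 mol / 0.0512 L = 0.0419 mol/L

0.0419 mol/L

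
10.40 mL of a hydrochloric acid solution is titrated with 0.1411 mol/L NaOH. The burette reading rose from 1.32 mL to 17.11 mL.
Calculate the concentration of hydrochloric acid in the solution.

HCl + NaOH → NaCl + H2O
n(NaOH) = 0.01579 L × 0.1411 mol/L = 2.228 × 10^-3 mol
n(HCl) = 2.228 × 10^-3 mol (1:1 mole ratio)
[HCl] = 2.228 × 10^-3 mol / 0.01040 L = 0.2142 mol/L

0.2142 mol/L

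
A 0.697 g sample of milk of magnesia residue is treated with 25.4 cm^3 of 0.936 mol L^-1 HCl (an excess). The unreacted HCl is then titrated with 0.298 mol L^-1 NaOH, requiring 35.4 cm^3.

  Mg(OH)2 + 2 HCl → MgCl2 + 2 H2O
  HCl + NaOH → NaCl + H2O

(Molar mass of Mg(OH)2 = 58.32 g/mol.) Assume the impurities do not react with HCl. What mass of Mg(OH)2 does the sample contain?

0.386 g

n(HCl) added = 0.0254 × 0.936 = 0.0238 mol
n(NaOH) used in back-titration = 0.0354 × 0.298 = 0.0105 mol
n(HCl) left over = 0.0105 mol (1:1 ratio)
n(HCl) consumed by analyte = 0.0238 − 0.0105 = 0.0132 mol
From the 1:2 ratio, n(Mg(OH)2) = 1/2 × 0.0132 = 6.61 × 10^-3 mol
mass of Mg(OH)2 = 6.61 × 10^-3 × 58.32 = 0.386 g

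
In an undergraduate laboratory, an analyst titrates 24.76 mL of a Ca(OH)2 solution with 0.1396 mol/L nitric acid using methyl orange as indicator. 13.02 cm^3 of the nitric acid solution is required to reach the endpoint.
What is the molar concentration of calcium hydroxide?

0.03670 mol/L

Ca(OH)2 + 2 HNO3 → Ca(NO3)2 + 2 H2O
n(HNO3) = 0.01302 L × 0.1396 mol/L = 1.818 × 10^-3 mol
From the 1:2 mole ratio, n(Ca(OH)2) = 1/2 × 1.818 × 10^-3 = 9.088 × 10^-4 mol
[Ca(OH)2] = 9.088 × 10^-4 mol / 0.02476 L = 0.03670 mol/L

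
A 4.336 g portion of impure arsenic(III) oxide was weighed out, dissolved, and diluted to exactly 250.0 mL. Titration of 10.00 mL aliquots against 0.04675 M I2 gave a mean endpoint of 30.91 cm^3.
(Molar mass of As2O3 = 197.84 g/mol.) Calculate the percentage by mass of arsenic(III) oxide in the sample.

82.42 %

As2O3 + 2 I2 + 2 H2O → As2O5 + 4 HI
n(I2) per titration = 0.03091 × 0.04675 = 1.445 × 10^-3 mol
From the 1:2 ratio, n(As2O3) in each aliquot = 1/2 × 1.445 × 10^-3 = 7.225 × 10^-4 mol
n(As2O3) in the whole flask = 7.225 × 10^-4 × 250.0/10.00 = 0.01806 mol
mass of As2O3 = 0.01806 × 197.84 = 3.574 g
% As2O3 = 3.574 / 4.336 × 100 = 82.42 %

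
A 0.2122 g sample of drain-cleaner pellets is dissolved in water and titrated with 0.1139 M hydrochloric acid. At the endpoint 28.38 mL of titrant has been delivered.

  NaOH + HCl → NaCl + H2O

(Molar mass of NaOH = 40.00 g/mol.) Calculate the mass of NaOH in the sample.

n(HCl) = 0.02838 L × 0.1139 mol/L = 3.232 × 10^-3 mol
n(NaOH) = 3.232 × 10^-3 mol (1:1 ratio)
mass of NaOH = 3.232 × 10^-3 × 40.00 g/mol = 0.1293 g

0.1293 g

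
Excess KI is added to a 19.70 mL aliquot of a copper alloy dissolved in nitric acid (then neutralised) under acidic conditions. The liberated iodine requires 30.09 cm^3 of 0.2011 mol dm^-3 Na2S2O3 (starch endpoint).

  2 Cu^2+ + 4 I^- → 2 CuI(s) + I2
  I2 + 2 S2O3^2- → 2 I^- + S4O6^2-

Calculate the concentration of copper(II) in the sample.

n(S2O3^2-) = 0.03009 × 0.2011 = 6.051 × 10^-3 mol
n(I2) = n(S2O3^2-)/2 = 3.026 × 10^-3 mol
From the 2:1 ratio, n(Cu2+) in the aliquot = 2/1 × 3.026 × 10^-3 = 6.051 × 10^-3 mol
[Cu2+] = 6.051 × 10^-3 / 0.01970 = 0.3072 mol/L

0.3072 mol/L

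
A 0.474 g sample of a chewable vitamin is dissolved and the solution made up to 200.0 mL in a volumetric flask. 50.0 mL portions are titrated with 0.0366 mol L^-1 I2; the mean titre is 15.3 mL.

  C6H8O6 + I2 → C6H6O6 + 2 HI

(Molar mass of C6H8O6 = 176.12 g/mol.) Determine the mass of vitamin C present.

n(I2) per titration = 0.0153 × 0.0366 = 5.60 × 10^-4 mol
n(C6H8O6) in each aliquot = 5.60 × 10^-4 mol (1:1 ratio)
n(C6H8O6) in the whole flask = 5.60 × 10^-4 × 200.0/50.0 = 2.24 × 10^-3 mol
mass of C6H8O6 = 2.24 × 10^-3 × 176.12 = 0.394 g

0.394 g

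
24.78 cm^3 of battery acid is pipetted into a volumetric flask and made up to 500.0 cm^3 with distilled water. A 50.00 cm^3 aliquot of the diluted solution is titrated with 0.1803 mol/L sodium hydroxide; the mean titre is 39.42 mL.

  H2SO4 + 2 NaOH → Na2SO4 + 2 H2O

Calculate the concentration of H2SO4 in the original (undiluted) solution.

1.434 mol/L

n(NaOH) = 0.03942 × 0.1803 = 7.107 × 10^-3 mol
From the 1:2 ratio, n(H2SO4) in the aliquot = 1/2 × 7.107 × 10^-3 = 3.554 × 10^-3 mol
[H2SO4]_dilute = 3.554 × 10^-3 / 0.05000 = 0.07107 mol/L
Dilution factor = 500.0 / 24.78 = 20.18
[H2SO4]_stock = 0.07107 × 20.18 = 1.434 mol/L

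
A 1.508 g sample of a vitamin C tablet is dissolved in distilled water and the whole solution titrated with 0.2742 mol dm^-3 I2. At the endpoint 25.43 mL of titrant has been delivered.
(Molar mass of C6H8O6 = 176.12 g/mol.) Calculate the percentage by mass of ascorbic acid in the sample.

81.44 %

C6H8O6 + I2 → C6H6O6 + 2 HI
n(I2) = 0.02543 L × 0.2742 mol/L = 6.973 × 10^-3 mol
n(C6H8O6) = 6.973 × 10^-3 mol (1:1 ratio)
mass of C6H8O6 = 6.973 × 10^-3 × 176.12 g/mol = 1.228 g
% C6H8O6 = 1.228 / 1.508 × 100 = 81.44 %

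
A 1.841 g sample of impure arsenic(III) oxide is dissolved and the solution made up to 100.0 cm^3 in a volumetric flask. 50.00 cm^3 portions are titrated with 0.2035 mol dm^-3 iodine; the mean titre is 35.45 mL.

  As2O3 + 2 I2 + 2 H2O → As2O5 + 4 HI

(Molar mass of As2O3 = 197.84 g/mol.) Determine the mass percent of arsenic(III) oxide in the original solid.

77.52 %

n(I2) per titration = 0.03545 × 0.2035 = 7.214 × 10^-3 mol
From the 1:2 ratio, n(As2O3) in each aliquot = 1/2 × 7.214 × 10^-3 = 3.607 × 10^-3 mol
n(As2O3) in the whole flask = 3.607 × 10^-3 × 100.0/50.00 = 7.214 × 10^-3 mol
mass of As2O3 = 7.214 × 10^-3 × 197.84 = 1.427 g
% As2O3 = 1.427 / 1.841 × 100 = 77.52 %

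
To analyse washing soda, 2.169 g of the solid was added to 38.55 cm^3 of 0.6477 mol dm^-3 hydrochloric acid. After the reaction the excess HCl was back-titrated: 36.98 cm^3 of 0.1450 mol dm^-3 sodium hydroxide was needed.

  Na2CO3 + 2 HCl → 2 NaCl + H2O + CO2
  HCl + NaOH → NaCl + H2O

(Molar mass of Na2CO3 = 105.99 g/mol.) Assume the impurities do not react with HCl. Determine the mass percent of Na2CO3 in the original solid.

n(HCl) added = 0.03855 × 0.6477 = 0.02497 mol
n(NaOH) used in back-titration = 0.03698 × 0.1450 = 5.362 × 10^-3 mol
n(HCl) left over = 5.362 × 10^-3 mol (1:1 ratio)
n(HCl) consumed by analyte = 0.02497 − 5.362 × 10^-3 = 0.01961 mol
From the 1:2 ratio, n(Na2CO3) = 1/2 × 0.01961 = 9.803 × 10^-3 mol
mass of Na2CO3 = 9.803 × 10^-3 × 105.99 = 1.039 g
% Na2CO3 = 1.039 / 2.169 × 100 = 47.90 %

47.90 %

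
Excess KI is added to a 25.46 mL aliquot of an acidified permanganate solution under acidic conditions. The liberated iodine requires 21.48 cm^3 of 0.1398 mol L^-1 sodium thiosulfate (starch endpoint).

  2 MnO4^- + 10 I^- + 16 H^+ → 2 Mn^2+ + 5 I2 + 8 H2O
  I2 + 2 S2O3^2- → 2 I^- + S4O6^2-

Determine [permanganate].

0.02359 mol/L

n(S2O3^2-) = 0.02148 × 0.1398 = 3.003 × 10^-3 mol
n(I2) = n(S2O3^2-)/2 = 1.501 × 10^-3 mol
From the 2:5 ratio, n(MnO4^-) in the aliquot = 2/5 × 1.501 × 10^-3 = 6.006 × 10^-4 mol
[MnO4^-] = 6.006 × 10^-4 / 0.02546 = 0.02359 mol/L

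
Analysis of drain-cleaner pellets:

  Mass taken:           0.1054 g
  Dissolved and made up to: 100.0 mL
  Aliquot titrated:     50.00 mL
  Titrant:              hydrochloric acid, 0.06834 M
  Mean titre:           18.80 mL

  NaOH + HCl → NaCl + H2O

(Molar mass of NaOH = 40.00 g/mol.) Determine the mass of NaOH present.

n(HCl) per titration = 0.01880 × 0.06834 = 1.285 × 10^-3 mol
n(NaOH) in each aliquot = 1.285 × 10^-3 mol (1:1 ratio)
n(NaOH) in the whole flask = 1.285 × 10^-3 × 100.0/50.00 = 2.570 × 10^-3 mol
mass of NaOH = 2.570 × 10^-3 × 40.00 = 0.1028 g

0.1028 g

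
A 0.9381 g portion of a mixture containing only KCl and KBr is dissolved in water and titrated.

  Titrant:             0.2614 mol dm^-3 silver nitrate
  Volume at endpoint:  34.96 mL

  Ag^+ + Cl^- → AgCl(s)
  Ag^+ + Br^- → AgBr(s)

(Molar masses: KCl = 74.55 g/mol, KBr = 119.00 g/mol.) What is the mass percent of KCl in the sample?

26.71 %

n(AgNO3) = 0.03496 × 0.2614 = 9.139 × 10^-3 mol
Let x = n(KCl), y = n(KBr).
Titrant: 1x + 1y = 9.139 × 10^-3;  mass: 74.55x + 119.00y = 0.9381
Solving, x = 3.361 × 10^-3 mol, y = 5.778 × 10^-3 mol
mass of KCl = 3.361 × 10^-3 × 74.55 = 0.2505 g
% KCl = 0.2505 / 0.9381 × 100 = 26.71 %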